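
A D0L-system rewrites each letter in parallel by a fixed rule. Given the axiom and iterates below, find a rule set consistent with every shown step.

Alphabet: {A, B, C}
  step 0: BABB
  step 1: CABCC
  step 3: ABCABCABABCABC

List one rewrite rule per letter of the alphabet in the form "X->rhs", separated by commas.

  step 0 ⇒ step 1: BABB ⇒ C·AB·C·C
    A ↦ AB
    B ↦ C
    C ↦ AB  (constrained at step 1)

A->AB, B->C, C->AB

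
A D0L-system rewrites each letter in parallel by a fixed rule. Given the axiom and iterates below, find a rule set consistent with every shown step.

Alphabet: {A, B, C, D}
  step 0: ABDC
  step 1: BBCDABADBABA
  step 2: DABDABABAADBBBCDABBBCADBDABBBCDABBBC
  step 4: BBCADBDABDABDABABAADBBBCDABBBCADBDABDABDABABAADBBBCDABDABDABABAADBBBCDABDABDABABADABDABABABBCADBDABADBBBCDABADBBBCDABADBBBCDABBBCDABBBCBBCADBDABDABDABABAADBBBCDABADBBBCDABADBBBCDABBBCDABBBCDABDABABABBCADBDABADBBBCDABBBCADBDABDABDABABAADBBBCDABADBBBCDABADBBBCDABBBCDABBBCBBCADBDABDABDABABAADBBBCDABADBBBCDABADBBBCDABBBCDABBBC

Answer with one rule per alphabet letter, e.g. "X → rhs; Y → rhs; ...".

  step 1 ⇒ step 2: BBCDABADBABA ⇒ DAB·DAB·ABA·ADB·BBC·DAB·BBC·ADB·DAB·BBC·DAB·BBC
    A ↦ BBC
    B ↦ DAB
    C ↦ ABA
    D ↦ ADB

A->BBC, B->DAB, C->ABA, D->ADB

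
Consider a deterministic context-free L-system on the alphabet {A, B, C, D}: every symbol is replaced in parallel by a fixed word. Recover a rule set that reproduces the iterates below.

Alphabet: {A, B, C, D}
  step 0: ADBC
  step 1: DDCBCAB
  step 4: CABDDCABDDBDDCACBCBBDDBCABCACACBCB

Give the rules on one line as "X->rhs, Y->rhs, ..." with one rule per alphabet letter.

  step 0 ⇒ step 1: ADBC ⇒ DD·CB·CA·B
    A ↦ DD
    B ↦ CA
    C ↦ B
    D ↦ CB

A->DD, B->CA, C->B, D->CB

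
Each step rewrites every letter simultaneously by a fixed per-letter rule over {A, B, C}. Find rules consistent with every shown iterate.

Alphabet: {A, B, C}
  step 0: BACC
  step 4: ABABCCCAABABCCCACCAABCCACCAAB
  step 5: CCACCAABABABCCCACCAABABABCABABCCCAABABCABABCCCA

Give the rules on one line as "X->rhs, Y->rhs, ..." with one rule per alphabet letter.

  step 4 ⇒ step 5: ABABCCCAABABCCCACCAABCCACCAAB ⇒ C·CA·C·CA·AB·AB·AB·C·C·CA·C·CA·AB·AB·AB·C·AB·AB·C·C·CA·AB·AB·C·AB·AB·C·C·CA
    A ↦ C
    B ↦ CA
    C ↦ AB

A->C, B->CA, C->AB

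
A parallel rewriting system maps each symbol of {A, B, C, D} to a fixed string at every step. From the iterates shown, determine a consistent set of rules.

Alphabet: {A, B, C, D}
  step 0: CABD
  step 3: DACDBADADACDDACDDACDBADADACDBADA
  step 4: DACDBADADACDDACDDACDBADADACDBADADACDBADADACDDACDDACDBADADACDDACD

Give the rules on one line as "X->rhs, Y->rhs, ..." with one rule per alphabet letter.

  step 3 ⇒ step 4: DACDBADADACDDACDDACDBADADACDBADA ⇒ DA·CD·BA·DA·DA·CD·DA·CD·DA·CD·BA·DA·DA·CD·BA·DA·DA·CD·BA·DA·DA·CD·DA·CD·DA·CD·BA·DA·DA·CD·DA·CD
    A ↦ CD
    B ↦ DA
    C ↦ BA
    D ↦ DA

A->CD, B->DA, C->BA, D->DA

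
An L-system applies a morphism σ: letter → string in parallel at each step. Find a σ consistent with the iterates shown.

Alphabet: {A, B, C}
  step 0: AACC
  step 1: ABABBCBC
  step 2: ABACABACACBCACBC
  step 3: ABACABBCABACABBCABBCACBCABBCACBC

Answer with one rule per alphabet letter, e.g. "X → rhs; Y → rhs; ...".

A->AB, B->AC, C->BC

  step 2 ⇒ step 3: ABACABACACBCACBC ⇒ AB·AC·AB·BC·AB·AC·AB·BC·AB·BC·AC·BC·AB·BC·AC·BC
    A ↦ AB
    B ↦ AC
    C ↦ BC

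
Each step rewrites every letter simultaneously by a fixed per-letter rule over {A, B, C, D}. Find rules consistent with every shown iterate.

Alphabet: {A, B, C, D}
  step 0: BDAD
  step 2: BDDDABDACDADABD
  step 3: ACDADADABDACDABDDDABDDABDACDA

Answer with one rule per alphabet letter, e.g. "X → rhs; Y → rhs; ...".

  step 2 ⇒ step 3: BDDDABDACDADABD ⇒ AC·DA·DA·DA·BD·AC·DA·BD·D·DA·BD·DA·BD·AC·DA
    A ↦ BD
    B ↦ AC
    C ↦ D
    D ↦ DA

A->BD, B->AC, C->D, D->DA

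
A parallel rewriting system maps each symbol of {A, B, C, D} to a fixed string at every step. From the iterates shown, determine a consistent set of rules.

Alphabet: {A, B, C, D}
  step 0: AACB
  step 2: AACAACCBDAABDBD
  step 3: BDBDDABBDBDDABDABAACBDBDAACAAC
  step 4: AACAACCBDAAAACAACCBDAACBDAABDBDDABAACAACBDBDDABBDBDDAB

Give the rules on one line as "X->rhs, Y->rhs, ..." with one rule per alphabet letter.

  step 3 ⇒ step 4: BDBDDABBDBDDABDABAACBDBDAACAAC ⇒ AA·C·AA·C·C·BD·AA·AA·C·AA·C·C·BD·AA·C·BD·AA·BD·BD·DAB·AA·C·AA·C·BD·BD·DAB·BD·BD·DAB
    A ↦ BD
    B ↦ AA
    C ↦ DAB
    D ↦ C

A->BD, B->AA, C->DAB, D->C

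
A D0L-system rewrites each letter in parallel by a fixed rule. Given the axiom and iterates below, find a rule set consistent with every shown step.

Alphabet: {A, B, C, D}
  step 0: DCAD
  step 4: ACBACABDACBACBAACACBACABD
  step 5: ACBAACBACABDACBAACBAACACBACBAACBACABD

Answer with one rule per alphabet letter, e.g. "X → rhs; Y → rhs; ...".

  step 4 ⇒ step 5: ACBACABDACBACBAACACBACABD ⇒ AC·B·A·AC·B·AC·A·BD·AC·B·A·AC·B·A·AC·AC·B·AC·B·A·AC·B·AC·A·BD
    A ↦ AC
    B ↦ A
    C ↦ B
    D ↦ BD

A->AC, B->A, C->B, D->BD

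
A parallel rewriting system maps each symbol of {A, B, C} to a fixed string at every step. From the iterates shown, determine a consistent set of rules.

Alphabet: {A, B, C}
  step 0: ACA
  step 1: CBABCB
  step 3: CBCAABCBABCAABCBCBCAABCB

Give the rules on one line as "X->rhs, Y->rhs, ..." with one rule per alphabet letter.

  step 0 ⇒ step 1: ACA ⇒ CB·AB·CB
    A ↦ CB
    C ↦ AB
    B ↦ CA  (constrained at step 1)

A->CB, B->CA, C->AB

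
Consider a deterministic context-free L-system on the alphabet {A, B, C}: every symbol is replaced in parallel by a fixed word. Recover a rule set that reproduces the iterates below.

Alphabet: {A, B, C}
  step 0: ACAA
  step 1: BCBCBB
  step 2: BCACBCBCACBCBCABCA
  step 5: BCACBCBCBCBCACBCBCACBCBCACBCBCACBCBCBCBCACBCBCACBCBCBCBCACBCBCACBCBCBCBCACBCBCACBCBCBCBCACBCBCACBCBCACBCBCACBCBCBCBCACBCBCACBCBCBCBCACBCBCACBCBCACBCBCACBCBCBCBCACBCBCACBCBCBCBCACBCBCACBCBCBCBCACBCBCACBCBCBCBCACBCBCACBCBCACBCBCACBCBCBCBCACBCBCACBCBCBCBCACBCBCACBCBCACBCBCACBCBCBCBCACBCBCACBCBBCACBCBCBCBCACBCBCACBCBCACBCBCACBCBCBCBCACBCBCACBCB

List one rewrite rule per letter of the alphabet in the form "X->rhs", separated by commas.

  step 1 ⇒ step 2: BCBCBB ⇒ BCA·CBC·BCA·CBC·BCA·BCA
    B ↦ BCA
    C ↦ CBC
  step 0 ⇒ step 1: ACAA ⇒ B·CBC·B·B
    A ↦ B

A->B, B->BCA, C->CBC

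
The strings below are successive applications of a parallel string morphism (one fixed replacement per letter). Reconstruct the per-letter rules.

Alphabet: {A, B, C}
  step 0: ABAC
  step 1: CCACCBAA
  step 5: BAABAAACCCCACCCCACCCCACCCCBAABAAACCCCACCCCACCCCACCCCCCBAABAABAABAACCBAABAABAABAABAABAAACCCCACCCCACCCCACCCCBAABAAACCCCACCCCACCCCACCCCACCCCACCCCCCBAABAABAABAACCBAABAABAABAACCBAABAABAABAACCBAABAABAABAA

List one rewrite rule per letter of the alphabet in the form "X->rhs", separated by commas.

A->CC, B->A, C->BAA

  step 0 ⇒ step 1: ABAC ⇒ CC·A·CC·BAA
    A ↦ CC
    B ↦ A
    C ↦ BAA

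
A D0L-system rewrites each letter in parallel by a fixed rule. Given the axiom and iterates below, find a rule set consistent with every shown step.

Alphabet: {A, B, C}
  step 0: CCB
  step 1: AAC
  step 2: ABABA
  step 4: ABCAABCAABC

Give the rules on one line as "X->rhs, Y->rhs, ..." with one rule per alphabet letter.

  step 1 ⇒ step 2: AAC ⇒ AB·AB·A
    A ↦ AB
    C ↦ A
  step 0 ⇒ step 1: CCB ⇒ A·A·C
    B ↦ C

A->AB, B->C, C->A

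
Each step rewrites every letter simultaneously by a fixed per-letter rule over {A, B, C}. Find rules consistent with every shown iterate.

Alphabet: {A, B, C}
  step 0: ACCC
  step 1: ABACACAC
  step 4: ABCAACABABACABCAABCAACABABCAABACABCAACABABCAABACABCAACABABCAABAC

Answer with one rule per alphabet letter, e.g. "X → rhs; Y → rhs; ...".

  step 0 ⇒ step 1: ACCC ⇒ AB·AC·AC·AC
    A ↦ AB
    C ↦ AC
    B ↦ CA  (constrained at step 1)

A->AB, B->CA, C->AC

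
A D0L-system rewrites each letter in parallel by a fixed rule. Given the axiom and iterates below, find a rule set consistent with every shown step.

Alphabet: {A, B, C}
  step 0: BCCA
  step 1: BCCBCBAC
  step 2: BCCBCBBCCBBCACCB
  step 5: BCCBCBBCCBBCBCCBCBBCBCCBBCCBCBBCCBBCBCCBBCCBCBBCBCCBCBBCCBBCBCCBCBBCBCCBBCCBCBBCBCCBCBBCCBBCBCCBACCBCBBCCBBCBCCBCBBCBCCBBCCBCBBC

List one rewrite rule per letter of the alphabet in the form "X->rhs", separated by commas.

A->AC, B->BC, C->CB

  step 1 ⇒ step 2: BCCBCBAC ⇒ BC·CB·CB·BC·CB·BC·AC·CB
    A ↦ AC
    B ↦ BC
    C ↦ CB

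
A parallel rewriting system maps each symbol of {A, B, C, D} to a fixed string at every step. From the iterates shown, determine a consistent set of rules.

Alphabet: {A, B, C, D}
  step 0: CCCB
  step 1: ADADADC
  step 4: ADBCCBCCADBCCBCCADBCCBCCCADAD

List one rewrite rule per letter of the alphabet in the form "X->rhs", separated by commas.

A->B, B->C, C->AD, D->CC

  step 0 ⇒ step 1: CCCB ⇒ AD·AD·AD·C
    B ↦ C
    C ↦ AD
    A ↦ B  (constrained at step 1)
    D ↦ CC  (constrained at step 1)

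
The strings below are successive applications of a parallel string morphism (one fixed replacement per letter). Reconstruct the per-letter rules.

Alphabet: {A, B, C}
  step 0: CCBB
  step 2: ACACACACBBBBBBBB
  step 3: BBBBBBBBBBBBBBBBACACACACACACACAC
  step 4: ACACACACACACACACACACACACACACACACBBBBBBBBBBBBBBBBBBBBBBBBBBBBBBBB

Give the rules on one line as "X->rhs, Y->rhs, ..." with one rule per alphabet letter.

A->BB, B->AC, C->BB

  step 3 ⇒ step 4: BBBBBBBBBBBBBBBBACACACACACACACAC ⇒ AC·AC·AC·AC·AC·AC·AC·AC·AC·AC·AC·AC·AC·AC·AC·AC·BB·BB·BB·BB·BB·BB·BB·BB·BB·BB·BB·BB·BB·BB·BB·BB
    A ↦ BB
    B ↦ AC
    C ↦ BB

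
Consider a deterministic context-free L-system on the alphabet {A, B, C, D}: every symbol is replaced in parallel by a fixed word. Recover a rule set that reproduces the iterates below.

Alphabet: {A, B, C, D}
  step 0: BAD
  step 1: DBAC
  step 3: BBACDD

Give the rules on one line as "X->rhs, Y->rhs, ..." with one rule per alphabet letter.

A->B, B->D, C->B, D->AC

  step 0 ⇒ step 1: BAD ⇒ D·B·AC
    A ↦ B
    B ↦ D
    D ↦ AC
    C ↦ B  (constrained at step 1)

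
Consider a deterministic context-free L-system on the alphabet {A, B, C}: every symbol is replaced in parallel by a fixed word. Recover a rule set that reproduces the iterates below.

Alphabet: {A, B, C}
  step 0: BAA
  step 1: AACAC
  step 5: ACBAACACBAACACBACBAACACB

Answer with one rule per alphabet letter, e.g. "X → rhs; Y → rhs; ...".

A->AC, B->A, C->B

  step 0 ⇒ step 1: BAA ⇒ A·AC·AC
    A ↦ AC
    B ↦ A
    C ↦ B  (constrained at step 1)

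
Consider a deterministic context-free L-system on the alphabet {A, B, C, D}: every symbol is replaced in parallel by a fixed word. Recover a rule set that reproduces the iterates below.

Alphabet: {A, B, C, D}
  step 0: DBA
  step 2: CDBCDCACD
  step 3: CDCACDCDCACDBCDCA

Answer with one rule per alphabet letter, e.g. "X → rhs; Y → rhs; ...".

A->B, B->CD, C->CD, D->CA

  step 2 ⇒ step 3: CDBCDCACD ⇒ CD·CA·CD·CD·CA·CD·B·CD·CA
    A ↦ B
    B ↦ CD
    C ↦ CD
    D ↦ CA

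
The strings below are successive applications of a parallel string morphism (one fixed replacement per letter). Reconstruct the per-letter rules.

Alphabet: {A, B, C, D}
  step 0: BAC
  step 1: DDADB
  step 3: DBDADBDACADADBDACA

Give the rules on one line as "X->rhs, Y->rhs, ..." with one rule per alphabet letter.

  step 0 ⇒ step 1: BAC ⇒ D·DA·DB
    A ↦ DA
    B ↦ D
    C ↦ DB
    D ↦ CA  (constrained at step 1)

A->DA, B->D, C->DB, D->CA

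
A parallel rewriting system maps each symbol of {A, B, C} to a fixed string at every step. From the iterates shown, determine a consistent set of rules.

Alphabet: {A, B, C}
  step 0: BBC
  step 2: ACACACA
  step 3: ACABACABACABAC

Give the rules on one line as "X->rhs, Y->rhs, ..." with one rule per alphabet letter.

A->AC, B->A, C->AB

  step 2 ⇒ step 3: ACACACA ⇒ AC·AB·AC·AB·AC·AB·AC
    A ↦ AC
    C ↦ AB
    B ↦ A  (constrained at step 0)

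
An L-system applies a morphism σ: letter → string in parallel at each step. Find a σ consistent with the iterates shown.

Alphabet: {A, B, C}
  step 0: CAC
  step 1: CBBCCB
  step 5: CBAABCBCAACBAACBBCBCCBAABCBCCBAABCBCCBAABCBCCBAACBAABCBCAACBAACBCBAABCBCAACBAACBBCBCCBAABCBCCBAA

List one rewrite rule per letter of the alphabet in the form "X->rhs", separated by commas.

  step 0 ⇒ step 1: CAC ⇒ CB·BC·CB
    A ↦ BC
    C ↦ CB
    B ↦ AA  (constrained at step 1)

A->BC, B->AA, C->CB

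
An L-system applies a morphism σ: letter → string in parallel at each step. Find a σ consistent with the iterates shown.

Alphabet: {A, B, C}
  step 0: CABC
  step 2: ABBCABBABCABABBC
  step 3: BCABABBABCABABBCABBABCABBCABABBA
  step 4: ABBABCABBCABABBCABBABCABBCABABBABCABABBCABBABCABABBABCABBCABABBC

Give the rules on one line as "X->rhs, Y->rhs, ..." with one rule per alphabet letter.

  step 3 ⇒ step 4: BCABABBABCABABBCABBABCABBCABABBA ⇒ AB·BA·BC·AB·BC·AB·AB·BC·AB·BA·BC·AB·BC·AB·AB·BA·BC·AB·AB·BC·AB·BA·BC·AB·AB·BA·BC·AB·BC·AB·AB·BC
    A ↦ BC
    B ↦ AB
    C ↦ BA

A->BC, B->AB, C->BA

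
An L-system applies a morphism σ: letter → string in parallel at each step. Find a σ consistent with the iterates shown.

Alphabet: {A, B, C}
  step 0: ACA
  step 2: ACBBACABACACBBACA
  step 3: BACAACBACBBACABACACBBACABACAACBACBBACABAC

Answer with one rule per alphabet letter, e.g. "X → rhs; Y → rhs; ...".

A->BAC, B->ACB, C->A

  step 2 ⇒ step 3: ACBBACABACACBBACA ⇒ BAC·A·ACB·ACB·BAC·A·BAC·ACB·BAC·A·BAC·A·ACB·ACB·BAC·A·BAC
    A ↦ BAC
    B ↦ ACB
    C ↦ A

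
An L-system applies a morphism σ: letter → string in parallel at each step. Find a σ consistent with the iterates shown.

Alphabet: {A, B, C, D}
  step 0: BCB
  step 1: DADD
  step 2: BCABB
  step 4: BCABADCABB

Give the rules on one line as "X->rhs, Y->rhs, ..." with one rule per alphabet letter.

  step 1 ⇒ step 2: DADD ⇒ B·CA·B·B
    A ↦ CA
    D ↦ B
  step 0 ⇒ step 1: BCB ⇒ D·AD·D
    B ↦ D
  step 0 ⇒ step 1: BCB ⇒ D·AD·D
    C ↦ AD

A->CA, B->D, C->AD, D->B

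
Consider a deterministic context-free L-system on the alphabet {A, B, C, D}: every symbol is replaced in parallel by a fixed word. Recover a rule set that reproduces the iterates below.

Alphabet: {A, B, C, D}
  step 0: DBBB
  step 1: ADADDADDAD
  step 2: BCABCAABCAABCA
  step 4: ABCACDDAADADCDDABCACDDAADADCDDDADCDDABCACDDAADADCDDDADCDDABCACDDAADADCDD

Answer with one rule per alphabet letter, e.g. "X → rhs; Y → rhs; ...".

A->BC, B->DAD, C->CDD, D->A

  step 1 ⇒ step 2: ADADDADDAD ⇒ BC·A·BC·A·A·BC·A·A·BC·A
    A ↦ BC
    D ↦ A
  step 0 ⇒ step 1: DBBB ⇒ A·DAD·DAD·DAD
    B ↦ DAD
    C ↦ CDD  (constrained at step 2)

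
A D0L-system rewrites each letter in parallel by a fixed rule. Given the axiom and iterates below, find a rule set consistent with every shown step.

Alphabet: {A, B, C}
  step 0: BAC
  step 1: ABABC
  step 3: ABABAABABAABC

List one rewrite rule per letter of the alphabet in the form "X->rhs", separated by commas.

  step 0 ⇒ step 1: BAC ⇒ A·BA·BC
    A ↦ BA
    B ↦ A
    C ↦ BC

A->BA, B->A, C->BC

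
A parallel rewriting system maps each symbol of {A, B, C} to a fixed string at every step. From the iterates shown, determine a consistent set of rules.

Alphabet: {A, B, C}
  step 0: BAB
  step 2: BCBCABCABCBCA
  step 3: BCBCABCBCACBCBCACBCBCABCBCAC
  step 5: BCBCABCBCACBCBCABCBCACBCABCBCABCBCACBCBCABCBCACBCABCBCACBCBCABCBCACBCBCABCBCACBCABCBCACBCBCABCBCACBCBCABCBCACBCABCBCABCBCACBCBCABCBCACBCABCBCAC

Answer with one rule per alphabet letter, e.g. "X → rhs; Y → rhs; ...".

A->C, B->BC, C->BCA

  step 2 ⇒ step 3: BCBCABCABCBCA ⇒ BC·BCA·BC·BCA·C·BC·BCA·C·BC·BCA·BC·BCA·C
    A ↦ C
    B ↦ BC
    C ↦ BCA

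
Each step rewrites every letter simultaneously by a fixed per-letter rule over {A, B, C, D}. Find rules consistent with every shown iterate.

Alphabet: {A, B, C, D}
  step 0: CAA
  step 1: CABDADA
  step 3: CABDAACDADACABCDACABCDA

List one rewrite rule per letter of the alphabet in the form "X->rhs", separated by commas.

  step 0 ⇒ step 1: CAA ⇒ CAB·DA·DA
    A ↦ DA
    C ↦ CAB
    B ↦ A  (constrained at step 1)
    D ↦ C  (constrained at step 1)

A->DA, B->A, C->CAB, D->C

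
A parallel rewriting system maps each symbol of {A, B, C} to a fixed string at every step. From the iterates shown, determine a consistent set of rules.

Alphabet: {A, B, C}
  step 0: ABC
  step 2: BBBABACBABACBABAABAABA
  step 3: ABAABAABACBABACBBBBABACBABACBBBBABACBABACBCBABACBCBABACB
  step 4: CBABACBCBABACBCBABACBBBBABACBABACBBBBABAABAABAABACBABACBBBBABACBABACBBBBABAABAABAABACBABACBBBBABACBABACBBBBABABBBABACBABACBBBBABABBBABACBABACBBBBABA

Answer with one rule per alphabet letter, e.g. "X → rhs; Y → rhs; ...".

A->CB, B->ABA, C->BBB

  step 3 ⇒ step 4: ABAABAABACBABACBBBBABACBABACBBBBABACBABACBCBABACBCBABACB ⇒ CB·ABA·CB·CB·ABA·CB·CB·ABA·CB·BBB·ABA·CB·ABA·CB·BBB·ABA·ABA·ABA·ABA·CB·ABA·CB·BBB·ABA·CB·ABA·CB·BBB·ABA·ABA·ABA·ABA·CB·ABA·CB·BBB·ABA·CB·ABA·CB·BBB·ABA·BBB·ABA·CB·ABA·CB·BBB·ABA·BBB·ABA·CB·ABA·CB·BBB·ABA
    A ↦ CB
    B ↦ ABA
    C ↦ BBB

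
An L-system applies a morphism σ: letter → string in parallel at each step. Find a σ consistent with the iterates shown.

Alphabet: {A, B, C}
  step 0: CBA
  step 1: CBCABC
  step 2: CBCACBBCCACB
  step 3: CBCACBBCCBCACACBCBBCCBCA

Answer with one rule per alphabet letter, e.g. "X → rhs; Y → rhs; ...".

  step 2 ⇒ step 3: CBCACBBCCACB ⇒ CB·CA·CB·BC·CB·CA·CA·CB·CB·BC·CB·CA
    A ↦ BC
    B ↦ CA
    C ↦ CB

A->BC, B->CA, C->CB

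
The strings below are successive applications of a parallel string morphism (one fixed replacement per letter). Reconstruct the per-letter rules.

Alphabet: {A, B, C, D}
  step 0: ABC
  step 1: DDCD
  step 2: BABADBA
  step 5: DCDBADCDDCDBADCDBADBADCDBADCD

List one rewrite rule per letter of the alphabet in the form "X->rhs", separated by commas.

  step 1 ⇒ step 2: DDCD ⇒ BA·BA·D·BA
    C ↦ D
    D ↦ BA
  step 0 ⇒ step 1: ABC ⇒ D·DC·D
    A ↦ D
  step 0 ⇒ step 1: ABC ⇒ D·DC·D
    B ↦ DC

A->D, B->DC, C->D, D->BA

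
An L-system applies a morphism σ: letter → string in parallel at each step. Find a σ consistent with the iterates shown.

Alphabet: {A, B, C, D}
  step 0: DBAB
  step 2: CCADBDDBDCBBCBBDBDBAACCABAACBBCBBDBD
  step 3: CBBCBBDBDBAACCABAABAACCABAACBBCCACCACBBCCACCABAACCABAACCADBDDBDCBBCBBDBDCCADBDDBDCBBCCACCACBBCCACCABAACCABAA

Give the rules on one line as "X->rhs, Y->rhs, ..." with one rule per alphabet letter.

A->DBD, B->CCA, C->CBB, D->BAA

  step 2 ⇒ step 3: CCADBDDBDCBBCBBDBDBAACCABAACBBCBBDBD ⇒ CBB·CBB·DBD·BAA·CCA·BAA·BAA·CCA·BAA·CBB·CCA·CCA·CBB·CCA·CCA·BAA·CCA·BAA·CCA·DBD·DBD·CBB·CBB·DBD·CCA·DBD·DBD·CBB·CCA·CCA·CBB·CCA·CCA·BAA·CCA·BAA
    A ↦ DBD
    B ↦ CCA
    C ↦ CBB
    D ↦ BAA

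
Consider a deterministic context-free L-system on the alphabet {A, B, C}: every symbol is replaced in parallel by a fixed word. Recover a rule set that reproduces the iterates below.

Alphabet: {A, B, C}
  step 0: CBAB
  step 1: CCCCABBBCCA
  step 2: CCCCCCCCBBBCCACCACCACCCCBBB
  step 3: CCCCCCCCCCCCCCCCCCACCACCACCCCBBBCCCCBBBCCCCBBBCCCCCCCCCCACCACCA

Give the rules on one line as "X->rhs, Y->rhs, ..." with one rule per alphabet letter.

A->BBB, B->CCA, C->CC

  step 2 ⇒ step 3: CCCCCCCCBBBCCACCACCACCCCBBB ⇒ CC·CC·CC·CC·CC·CC·CC·CC·CCA·CCA·CCA·CC·CC·BBB·CC·CC·BBB·CC·CC·BBB·CC·CC·CC·CC·CCA·CCA·CCA
    A ↦ BBB
    B ↦ CCA
    C ↦ CC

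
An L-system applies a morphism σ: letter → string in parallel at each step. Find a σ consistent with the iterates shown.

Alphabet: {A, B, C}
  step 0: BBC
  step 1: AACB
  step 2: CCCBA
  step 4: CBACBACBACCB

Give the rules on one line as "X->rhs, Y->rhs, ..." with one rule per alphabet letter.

A->C, B->A, C->CB

  step 1 ⇒ step 2: AACB ⇒ C·C·CB·A
    A ↦ C
    B ↦ A
    C ↦ CB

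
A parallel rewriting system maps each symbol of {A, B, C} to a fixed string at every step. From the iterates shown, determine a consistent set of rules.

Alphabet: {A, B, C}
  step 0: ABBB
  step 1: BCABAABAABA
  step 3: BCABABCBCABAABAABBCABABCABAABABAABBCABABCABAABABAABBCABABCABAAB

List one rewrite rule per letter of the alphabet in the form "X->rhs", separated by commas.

  step 0 ⇒ step 1: ABBB ⇒ BC·ABA·ABA·ABA
    A ↦ BC
    B ↦ ABA
    C ↦ AB  (constrained at step 1)

A->BC, B->ABA, C->AB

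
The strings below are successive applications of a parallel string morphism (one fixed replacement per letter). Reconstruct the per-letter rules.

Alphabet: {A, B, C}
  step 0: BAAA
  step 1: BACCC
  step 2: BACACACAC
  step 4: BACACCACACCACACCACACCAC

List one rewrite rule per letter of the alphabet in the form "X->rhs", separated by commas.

A->C, B->BA, C->AC

  step 1 ⇒ step 2: BACCC ⇒ BA·C·AC·AC·AC
    A ↦ C
    B ↦ BA
    C ↦ AC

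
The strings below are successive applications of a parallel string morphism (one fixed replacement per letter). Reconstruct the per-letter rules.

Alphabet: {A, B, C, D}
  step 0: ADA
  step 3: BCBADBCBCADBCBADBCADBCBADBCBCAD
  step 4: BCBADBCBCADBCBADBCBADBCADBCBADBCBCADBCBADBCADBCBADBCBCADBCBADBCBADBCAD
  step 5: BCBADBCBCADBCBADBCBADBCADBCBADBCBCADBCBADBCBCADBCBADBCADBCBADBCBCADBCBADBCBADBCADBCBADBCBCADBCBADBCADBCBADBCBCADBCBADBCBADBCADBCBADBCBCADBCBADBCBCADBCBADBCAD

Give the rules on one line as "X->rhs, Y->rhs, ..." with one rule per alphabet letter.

A->BC, B->BC, C->BAD, D->AD

  step 4 ⇒ step 5: BCBADBCBCADBCBADBCBADBCADBCBADBCBCADBCBADBCADBCBADBCBCADBCBADBCBADBCAD ⇒ BC·BAD·BC·BC·AD·BC·BAD·BC·BAD·BC·AD·BC·BAD·BC·BC·AD·BC·BAD·BC·BC·AD·BC·BAD·BC·AD·BC·BAD·BC·BC·AD·BC·BAD·BC·BAD·BC·AD·BC·BAD·BC·BC·AD·BC·BAD·BC·AD·BC·BAD·BC·BC·AD·BC·BAD·BC·BAD·BC·AD·BC·BAD·BC·BC·AD·BC·BAD·BC·BC·AD·BC·BAD·BC·AD
    A ↦ BC
    B ↦ BC
    C ↦ BAD
    D ↦ AD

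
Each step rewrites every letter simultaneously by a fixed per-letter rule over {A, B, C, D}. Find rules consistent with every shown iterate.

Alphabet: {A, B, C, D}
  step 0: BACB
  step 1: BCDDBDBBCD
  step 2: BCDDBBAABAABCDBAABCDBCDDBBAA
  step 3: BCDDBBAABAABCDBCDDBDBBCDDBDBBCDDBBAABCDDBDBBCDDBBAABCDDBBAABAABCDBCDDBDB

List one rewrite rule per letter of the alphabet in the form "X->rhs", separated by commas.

A->DB, B->BCD, C->DB, D->BAA

  step 2 ⇒ step 3: BCDDBBAABAABCDBAABCDBCDDBBAA ⇒ BCD·DB·BAA·BAA·BCD·BCD·DB·DB·BCD·DB·DB·BCD·DB·BAA·BCD·DB·DB·BCD·DB·BAA·BCD·DB·BAA·BAA·BCD·BCD·DB·DB
    A ↦ DB
    B ↦ BCD
    C ↦ DB
    D ↦ BAA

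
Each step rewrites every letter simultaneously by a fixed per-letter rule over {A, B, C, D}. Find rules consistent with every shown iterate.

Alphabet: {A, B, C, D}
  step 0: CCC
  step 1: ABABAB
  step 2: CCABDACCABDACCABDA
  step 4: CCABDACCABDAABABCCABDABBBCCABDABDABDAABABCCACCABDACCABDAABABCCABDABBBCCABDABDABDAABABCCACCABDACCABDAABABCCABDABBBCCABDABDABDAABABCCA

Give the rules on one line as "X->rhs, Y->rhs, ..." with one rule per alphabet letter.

  step 1 ⇒ step 2: ABABAB ⇒ CCA·BDA·CCA·BDA·CCA·BDA
    A ↦ CCA
    B ↦ BDA
  step 0 ⇒ step 1: CCC ⇒ AB·AB·AB
    C ↦ AB
    D ↦ BBB  (constrained at step 2)

A->CCA, B->BDA, C->AB, D->BBB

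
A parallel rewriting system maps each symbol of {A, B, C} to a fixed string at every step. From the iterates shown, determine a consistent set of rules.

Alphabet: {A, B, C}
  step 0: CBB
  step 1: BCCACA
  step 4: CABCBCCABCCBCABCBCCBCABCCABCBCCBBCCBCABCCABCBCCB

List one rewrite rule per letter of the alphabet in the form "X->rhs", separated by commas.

  step 0 ⇒ step 1: CBB ⇒ BC·CA·CA
    B ↦ CA
    C ↦ BC
    A ↦ CB  (constrained at step 1)

A->CB, B->CA, C->BC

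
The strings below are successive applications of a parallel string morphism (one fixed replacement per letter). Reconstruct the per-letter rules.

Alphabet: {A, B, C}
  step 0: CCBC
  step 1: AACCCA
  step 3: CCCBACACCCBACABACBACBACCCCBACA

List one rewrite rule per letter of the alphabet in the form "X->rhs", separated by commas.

  step 0 ⇒ step 1: CCBC ⇒ A·A·CCC·A
    B ↦ CCC
    C ↦ A
    A ↦ BAC  (constrained at step 1)

A->BAC, B->CCC, C->A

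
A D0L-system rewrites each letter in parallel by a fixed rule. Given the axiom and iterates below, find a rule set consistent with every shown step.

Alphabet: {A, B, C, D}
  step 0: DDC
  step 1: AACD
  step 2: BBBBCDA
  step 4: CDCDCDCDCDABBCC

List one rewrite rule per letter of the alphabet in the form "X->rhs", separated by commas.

  step 1 ⇒ step 2: AACD ⇒ BB·BB·CD·A
    A ↦ BB
    C ↦ CD
    D ↦ A
    B ↦ C  (constrained at step 2)

A->BB, B->C, C->CD, D->A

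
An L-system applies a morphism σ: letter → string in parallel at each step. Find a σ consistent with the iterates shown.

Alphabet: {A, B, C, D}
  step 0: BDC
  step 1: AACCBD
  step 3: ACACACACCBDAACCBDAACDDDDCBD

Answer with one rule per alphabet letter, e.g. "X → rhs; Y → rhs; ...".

  step 0 ⇒ step 1: BDC ⇒ A·AC·CBD
    B ↦ A
    C ↦ CBD
    D ↦ AC
    A ↦ DD  (constrained at step 1)

A->DD, B->A, C->CBD, D->AC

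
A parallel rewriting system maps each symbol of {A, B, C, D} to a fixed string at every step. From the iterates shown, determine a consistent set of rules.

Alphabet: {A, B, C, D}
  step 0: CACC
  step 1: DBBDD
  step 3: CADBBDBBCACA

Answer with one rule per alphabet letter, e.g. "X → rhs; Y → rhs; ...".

  step 0 ⇒ step 1: CACC ⇒ D·BB·D·D
    A ↦ BB
    C ↦ D
    B ↦ CA  (constrained at step 1)
    D ↦ B  (constrained at step 1)

A->BB, B->CA, C->D, D->B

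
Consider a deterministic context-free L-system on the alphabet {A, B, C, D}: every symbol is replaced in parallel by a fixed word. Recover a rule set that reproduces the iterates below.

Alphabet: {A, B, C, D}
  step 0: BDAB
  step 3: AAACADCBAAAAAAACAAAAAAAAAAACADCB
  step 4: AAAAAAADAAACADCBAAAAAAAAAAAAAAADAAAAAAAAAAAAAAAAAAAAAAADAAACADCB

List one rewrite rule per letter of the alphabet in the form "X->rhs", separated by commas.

A->AA, B->CB, C->AD, D->AC

  step 3 ⇒ step 4: AAACADCBAAAAAAACAAAAAAAAAAACADCB ⇒ AA·AA·AA·AD·AA·AC·AD·CB·AA·AA·AA·AA·AA·AA·AA·AD·AA·AA·AA·AA·AA·AA·AA·AA·AA·AA·AA·AD·AA·AC·AD·CB
    A ↦ AA
    B ↦ CB
    C ↦ AD
    D ↦ AC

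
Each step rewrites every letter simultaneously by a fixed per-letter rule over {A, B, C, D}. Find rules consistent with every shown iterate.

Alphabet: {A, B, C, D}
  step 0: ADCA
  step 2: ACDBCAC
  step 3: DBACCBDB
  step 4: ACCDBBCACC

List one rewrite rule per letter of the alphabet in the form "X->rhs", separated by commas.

A->D, B->C, C->B, D->AC

  step 3 ⇒ step 4: DBACCBDB ⇒ AC·C·D·B·B·C·AC·C
    A ↦ D
    B ↦ C
    C ↦ B
    D ↦ AC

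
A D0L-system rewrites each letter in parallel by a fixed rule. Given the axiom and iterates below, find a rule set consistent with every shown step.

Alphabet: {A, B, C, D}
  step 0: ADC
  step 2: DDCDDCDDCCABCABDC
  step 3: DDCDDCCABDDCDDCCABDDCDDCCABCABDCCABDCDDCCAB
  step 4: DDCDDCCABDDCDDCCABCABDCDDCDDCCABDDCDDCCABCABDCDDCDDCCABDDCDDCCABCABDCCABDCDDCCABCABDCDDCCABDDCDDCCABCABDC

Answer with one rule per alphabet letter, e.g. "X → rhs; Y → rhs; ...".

A->D, B->C, C->CAB, D->DDC

  step 3 ⇒ step 4: DDCDDCCABDDCDDCCABDDCDDCCABCABDCCABDCDDCCAB ⇒ DDC·DDC·CAB·DDC·DDC·CAB·CAB·D·C·DDC·DDC·CAB·DDC·DDC·CAB·CAB·D·C·DDC·DDC·CAB·DDC·DDC·CAB·CAB·D·C·CAB·D·C·DDC·CAB·CAB·D·C·DDC·CAB·DDC·DDC·CAB·CAB·D·C
    A ↦ D
    B ↦ C
    C ↦ CAB
    D ↦ DDC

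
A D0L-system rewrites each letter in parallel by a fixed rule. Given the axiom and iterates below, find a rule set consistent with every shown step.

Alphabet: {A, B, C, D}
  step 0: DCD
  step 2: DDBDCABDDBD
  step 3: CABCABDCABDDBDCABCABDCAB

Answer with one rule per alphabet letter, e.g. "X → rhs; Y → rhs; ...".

A->DB, B->D, C->D, D->CAB

  step 2 ⇒ step 3: DDBDCABDDBD ⇒ CAB·CAB·D·CAB·D·DB·D·CAB·CAB·D·CAB
    A ↦ DB
    B ↦ D
    C ↦ D
    D ↦ CAB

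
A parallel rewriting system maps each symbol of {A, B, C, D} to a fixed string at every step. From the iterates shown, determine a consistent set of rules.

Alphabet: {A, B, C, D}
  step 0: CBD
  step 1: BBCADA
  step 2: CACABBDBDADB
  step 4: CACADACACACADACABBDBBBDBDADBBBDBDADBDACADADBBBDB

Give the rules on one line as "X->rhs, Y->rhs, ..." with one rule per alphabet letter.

A->DB, B->CA, C->BB, D->DA

  step 1 ⇒ step 2: BBCADA ⇒ CA·CA·BB·DB·DA·DB
    A ↦ DB
    B ↦ CA
    C ↦ BB
    D ↦ DA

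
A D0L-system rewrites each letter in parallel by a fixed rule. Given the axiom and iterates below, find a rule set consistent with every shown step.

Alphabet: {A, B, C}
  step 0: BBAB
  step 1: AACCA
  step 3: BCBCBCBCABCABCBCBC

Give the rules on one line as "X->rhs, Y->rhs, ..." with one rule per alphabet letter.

  step 0 ⇒ step 1: BBAB ⇒ A·A·CC·A
    A ↦ CC
    B ↦ A
    C ↦ BC  (constrained at step 1)

A->CC, B->A, C->BC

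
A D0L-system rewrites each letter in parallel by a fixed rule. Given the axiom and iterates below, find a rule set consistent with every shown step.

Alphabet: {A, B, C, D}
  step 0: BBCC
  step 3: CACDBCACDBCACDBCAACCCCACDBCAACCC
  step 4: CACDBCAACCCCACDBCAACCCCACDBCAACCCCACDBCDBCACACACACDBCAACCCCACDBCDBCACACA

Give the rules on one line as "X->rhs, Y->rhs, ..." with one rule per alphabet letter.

A->CDB, B->C, C->CA, D->ACC

  step 3 ⇒ step 4: CACDBCACDBCACDBCAACCCCACDBCAACCC ⇒ CA·CDB·CA·ACC·C·CA·CDB·CA·ACC·C·CA·CDB·CA·ACC·C·CA·CDB·CDB·CA·CA·CA·CA·CDB·CA·ACC·C·CA·CDB·CDB·CA·CA·CA
    A ↦ CDB
    B ↦ C
    C ↦ CA
    D ↦ ACC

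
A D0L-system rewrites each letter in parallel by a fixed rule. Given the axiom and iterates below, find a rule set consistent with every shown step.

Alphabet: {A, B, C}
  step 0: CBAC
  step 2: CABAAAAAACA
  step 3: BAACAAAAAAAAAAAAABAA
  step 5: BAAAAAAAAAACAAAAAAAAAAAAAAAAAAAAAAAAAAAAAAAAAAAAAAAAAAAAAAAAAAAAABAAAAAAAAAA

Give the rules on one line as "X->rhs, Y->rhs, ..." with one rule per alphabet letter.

  step 2 ⇒ step 3: CABAAAAAACA ⇒ B·AA·CA·AA·AA·AA·AA·AA·AA·B·AA
    A ↦ AA
    B ↦ CA
    C ↦ B

A->AA, B->CA, C->B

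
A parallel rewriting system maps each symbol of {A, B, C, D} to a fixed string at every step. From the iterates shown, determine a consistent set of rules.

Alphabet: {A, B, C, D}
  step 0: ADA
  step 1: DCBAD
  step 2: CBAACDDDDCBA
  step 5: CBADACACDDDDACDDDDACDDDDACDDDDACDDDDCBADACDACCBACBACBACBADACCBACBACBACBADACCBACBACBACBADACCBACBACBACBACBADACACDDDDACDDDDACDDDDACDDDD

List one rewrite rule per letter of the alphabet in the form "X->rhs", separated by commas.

A->D, B->DDD, C->AC, D->CBA

  step 1 ⇒ step 2: DCBAD ⇒ CBA·AC·DDD·D·CBA
    A ↦ D
    B ↦ DDD
    C ↦ AC
    D ↦ CBA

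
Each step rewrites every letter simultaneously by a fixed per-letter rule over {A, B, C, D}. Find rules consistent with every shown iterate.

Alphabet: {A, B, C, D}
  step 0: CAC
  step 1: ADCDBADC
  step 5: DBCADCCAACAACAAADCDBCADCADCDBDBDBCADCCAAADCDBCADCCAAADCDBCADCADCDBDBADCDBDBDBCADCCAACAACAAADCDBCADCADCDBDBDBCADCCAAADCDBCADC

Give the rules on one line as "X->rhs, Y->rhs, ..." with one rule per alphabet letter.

  step 0 ⇒ step 1: CAC ⇒ ADC·DB·ADC
    A ↦ DB
    C ↦ ADC
    B ↦ AA  (constrained at step 1)
    D ↦ C  (constrained at step 1)

A->DB, B->AA, C->ADC, D->C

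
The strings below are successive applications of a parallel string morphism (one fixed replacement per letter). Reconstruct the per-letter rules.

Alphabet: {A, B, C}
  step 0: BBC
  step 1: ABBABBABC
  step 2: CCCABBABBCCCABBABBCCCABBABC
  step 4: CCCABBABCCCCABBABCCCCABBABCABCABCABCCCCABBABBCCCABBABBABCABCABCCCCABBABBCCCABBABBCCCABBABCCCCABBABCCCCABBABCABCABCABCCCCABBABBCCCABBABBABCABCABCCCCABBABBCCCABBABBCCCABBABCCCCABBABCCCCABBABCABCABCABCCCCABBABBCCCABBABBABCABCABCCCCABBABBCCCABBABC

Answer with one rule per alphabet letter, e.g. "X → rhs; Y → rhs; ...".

  step 1 ⇒ step 2: ABBABBABC ⇒ CCC·ABB·ABB·CCC·ABB·ABB·CCC·ABB·ABC
    A ↦ CCC
    B ↦ ABB
    C ↦ ABC

A->CCC, B->ABB, C->ABC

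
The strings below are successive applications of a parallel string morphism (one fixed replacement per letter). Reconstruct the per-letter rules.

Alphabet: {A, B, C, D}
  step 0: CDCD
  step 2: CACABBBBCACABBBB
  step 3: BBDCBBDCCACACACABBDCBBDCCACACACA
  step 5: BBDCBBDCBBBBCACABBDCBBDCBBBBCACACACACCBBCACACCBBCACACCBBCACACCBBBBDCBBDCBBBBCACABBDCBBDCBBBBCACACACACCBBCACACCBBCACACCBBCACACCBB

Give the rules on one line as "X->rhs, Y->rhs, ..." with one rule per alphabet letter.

  step 2 ⇒ step 3: CACABBBBCACABBBB ⇒ BB·DC·BB·DC·CA·CA·CA·CA·BB·DC·BB·DC·CA·CA·CA·CA
    A ↦ DC
    B ↦ CA
    C ↦ BB
    D ↦ CC  (constrained at step 0)

A->DC, B->CA, C->BB, D->CC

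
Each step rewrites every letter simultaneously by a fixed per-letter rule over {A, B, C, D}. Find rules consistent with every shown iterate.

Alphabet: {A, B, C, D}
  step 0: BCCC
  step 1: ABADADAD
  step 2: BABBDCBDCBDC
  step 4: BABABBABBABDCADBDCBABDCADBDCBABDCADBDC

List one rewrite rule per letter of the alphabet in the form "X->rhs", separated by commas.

A->B, B->AB, C->AD, D->DC

  step 1 ⇒ step 2: ABADADAD ⇒ B·AB·B·DC·B·DC·B·DC
    A ↦ B
    B ↦ AB
    D ↦ DC
  step 0 ⇒ step 1: BCCC ⇒ AB·AD·AD·AD
    C ↦ AD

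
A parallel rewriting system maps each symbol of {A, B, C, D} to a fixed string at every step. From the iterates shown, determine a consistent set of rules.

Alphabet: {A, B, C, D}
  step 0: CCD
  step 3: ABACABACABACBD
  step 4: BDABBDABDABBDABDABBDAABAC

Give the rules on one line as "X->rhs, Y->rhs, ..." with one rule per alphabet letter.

A->BD, B->AB, C->A, D->AC

  step 3 ⇒ step 4: ABACABACABACBD ⇒ BD·AB·BD·A·BD·AB·BD·A·BD·AB·BD·A·AB·AC
    A ↦ BD
    B ↦ AB
    C ↦ A
    D ↦ AC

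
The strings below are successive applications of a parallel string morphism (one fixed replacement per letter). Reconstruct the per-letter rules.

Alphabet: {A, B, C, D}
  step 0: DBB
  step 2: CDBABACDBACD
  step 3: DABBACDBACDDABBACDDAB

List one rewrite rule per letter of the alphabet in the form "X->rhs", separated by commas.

A->CD, B->BA, C->D, D->AB

  step 2 ⇒ step 3: CDBABACDBACD ⇒ D·AB·BA·CD·BA·CD·D·AB·BA·CD·D·AB
    A ↦ CD
    B ↦ BA
    C ↦ D
    D ↦ AB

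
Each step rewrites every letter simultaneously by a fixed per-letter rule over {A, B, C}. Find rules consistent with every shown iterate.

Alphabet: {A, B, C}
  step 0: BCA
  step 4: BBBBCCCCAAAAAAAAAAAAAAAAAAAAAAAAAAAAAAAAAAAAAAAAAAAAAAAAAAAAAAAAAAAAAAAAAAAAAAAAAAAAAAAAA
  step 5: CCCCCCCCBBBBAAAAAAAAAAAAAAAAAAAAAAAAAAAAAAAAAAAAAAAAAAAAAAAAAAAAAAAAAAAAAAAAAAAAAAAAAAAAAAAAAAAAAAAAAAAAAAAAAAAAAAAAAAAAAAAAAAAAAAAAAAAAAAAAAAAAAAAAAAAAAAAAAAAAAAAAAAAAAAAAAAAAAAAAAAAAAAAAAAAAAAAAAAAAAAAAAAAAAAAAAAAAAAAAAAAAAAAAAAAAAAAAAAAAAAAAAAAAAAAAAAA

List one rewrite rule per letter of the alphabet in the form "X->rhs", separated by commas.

  step 4 ⇒ step 5: BBBBCCCCAAAAAAAAAAAAAAAAAAAAAAAAAAAAAAAAAAAAAAAAAAAAAAAAAAAAAAAAAAAAAAAAAAAAAAAAAAAAAAAAA ⇒ CC·CC·CC·CC·B·B·B·B·AAA·AAA·AAA·AAA·AAA·AAA·AAA·AAA·AAA·AAA·AAA·AAA·AAA·AAA·AAA·AAA·AAA·AAA·AAA·AAA·AAA·AAA·AAA·AAA·AAA·AAA·AAA·AAA·AAA·AAA·AAA·AAA·AAA·AAA·AAA·AAA·AAA·AAA·AAA·AAA·AAA·AAA·AAA·AAA·AAA·AAA·AAA·AAA·AAA·AAA·AAA·AAA·AAA·AAA·AAA·AAA·AAA·AAA·AAA·AAA·AAA·AAA·AAA·AAA·AAA·AAA·AAA·AAA·AAA·AAA·AAA·AAA·AAA·AAA·AAA·AAA·AAA·AAA·AAA·AAA·AAA
    A ↦ AAA
    B ↦ CC
    C ↦ B

A->AAA, B->CC, C->B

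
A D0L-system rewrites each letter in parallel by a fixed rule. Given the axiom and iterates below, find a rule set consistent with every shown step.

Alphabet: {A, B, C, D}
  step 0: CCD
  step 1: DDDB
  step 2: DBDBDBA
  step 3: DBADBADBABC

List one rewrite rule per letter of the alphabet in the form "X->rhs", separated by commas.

A->BC, B->A, C->D, D->DB

  step 2 ⇒ step 3: DBDBDBA ⇒ DB·A·DB·A·DB·A·BC
    A ↦ BC
    B ↦ A
    D ↦ DB
  step 0 ⇒ step 1: CCD ⇒ D·D·DB
    C ↦ D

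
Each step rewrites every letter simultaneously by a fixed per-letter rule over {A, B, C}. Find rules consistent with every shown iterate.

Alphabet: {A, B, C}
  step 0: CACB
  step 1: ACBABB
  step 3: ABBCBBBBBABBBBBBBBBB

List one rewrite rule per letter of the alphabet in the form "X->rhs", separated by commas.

  step 0 ⇒ step 1: CACB ⇒ A·CB·A·BB
    A ↦ CB
    B ↦ BB
    C ↦ A

A->CB, B->BB, C->A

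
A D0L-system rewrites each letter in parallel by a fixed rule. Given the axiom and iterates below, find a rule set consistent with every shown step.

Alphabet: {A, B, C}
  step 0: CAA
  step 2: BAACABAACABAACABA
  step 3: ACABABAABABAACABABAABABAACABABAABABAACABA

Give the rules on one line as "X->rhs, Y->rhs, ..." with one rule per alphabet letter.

A->BA, B->ACA, C->ABA

  step 2 ⇒ step 3: BAACABAACABAACABA ⇒ ACA·BA·BA·ABA·BA·ACA·BA·BA·ABA·BA·ACA·BA·BA·ABA·BA·ACA·BA
    A ↦ BA
    B ↦ ACA
    C ↦ ABA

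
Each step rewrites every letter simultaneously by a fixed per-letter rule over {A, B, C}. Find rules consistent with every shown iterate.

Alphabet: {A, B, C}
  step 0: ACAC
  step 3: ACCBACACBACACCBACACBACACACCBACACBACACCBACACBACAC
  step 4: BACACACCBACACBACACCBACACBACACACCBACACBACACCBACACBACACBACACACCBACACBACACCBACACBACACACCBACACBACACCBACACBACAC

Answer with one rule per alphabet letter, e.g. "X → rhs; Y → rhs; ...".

A->BAC, B->C, C->AC

  step 3 ⇒ step 4: ACCBACACBACACCBACACBACACACCBACACBACACCBACACBACAC ⇒ BAC·AC·AC·C·BAC·AC·BAC·AC·C·BAC·AC·BAC·AC·AC·C·BAC·AC·BAC·AC·C·BAC·AC·BAC·AC·BAC·AC·AC·C·BAC·AC·BAC·AC·C·BAC·AC·BAC·AC·AC·C·BAC·AC·BAC·AC·C·BAC·AC·BAC·AC
    A ↦ BAC
    B ↦ C
    C ↦ AC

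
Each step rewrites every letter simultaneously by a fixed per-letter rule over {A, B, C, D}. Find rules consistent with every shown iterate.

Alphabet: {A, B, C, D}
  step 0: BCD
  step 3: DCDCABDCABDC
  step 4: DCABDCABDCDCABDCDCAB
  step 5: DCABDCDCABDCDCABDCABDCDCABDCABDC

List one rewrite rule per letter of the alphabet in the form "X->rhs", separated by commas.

A->D, B->C, C->AB, D->DC

  step 4 ⇒ step 5: DCABDCABDCDCABDCDCAB ⇒ DC·AB·D·C·DC·AB·D·C·DC·AB·DC·AB·D·C·DC·AB·DC·AB·D·C
    A ↦ D
    B ↦ C
    C ↦ AB
    D ↦ DC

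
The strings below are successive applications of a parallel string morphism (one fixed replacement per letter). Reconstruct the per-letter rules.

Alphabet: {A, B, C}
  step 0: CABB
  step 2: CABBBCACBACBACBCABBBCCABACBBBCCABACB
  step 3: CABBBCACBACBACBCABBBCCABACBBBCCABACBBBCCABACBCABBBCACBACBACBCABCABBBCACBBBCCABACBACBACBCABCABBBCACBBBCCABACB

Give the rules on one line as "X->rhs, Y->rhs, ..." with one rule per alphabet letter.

A->BBC, B->ACB, C->CAB

  step 2 ⇒ step 3: CABBBCACBACBACBCABBBCCABACBBBCCABACB ⇒ CAB·BBC·ACB·ACB·ACB·CAB·BBC·CAB·ACB·BBC·CAB·ACB·BBC·CAB·ACB·CAB·BBC·ACB·ACB·ACB·CAB·CAB·BBC·ACB·BBC·CAB·ACB·ACB·ACB·CAB·CAB·BBC·ACB·BBC·CAB·ACB
    A ↦ BBC
    B ↦ ACB
    C ↦ CAB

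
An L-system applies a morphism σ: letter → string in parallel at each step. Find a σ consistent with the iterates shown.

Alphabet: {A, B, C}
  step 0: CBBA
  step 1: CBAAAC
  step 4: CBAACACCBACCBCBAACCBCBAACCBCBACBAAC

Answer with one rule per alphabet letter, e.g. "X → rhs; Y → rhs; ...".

  step 0 ⇒ step 1: CBBA ⇒ CB·A·A·AC
    A ↦ AC
    B ↦ A
    C ↦ CB

A->AC, B->A, C->CB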